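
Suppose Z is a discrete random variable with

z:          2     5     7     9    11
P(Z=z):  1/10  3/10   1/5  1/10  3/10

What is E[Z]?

7.3

E[Z] = Σ z·P(Z=z)
 = 2·1/10 + 5·3/10 + 7·1/5 + 9·1/10 + 11·3/10
 = 1/5 + 3/2 + 7/5 + 9/10 + 33/10
 = 73/10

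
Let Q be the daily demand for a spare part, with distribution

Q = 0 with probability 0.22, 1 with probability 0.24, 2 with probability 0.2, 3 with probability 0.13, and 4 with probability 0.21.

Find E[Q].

E[Q] = Σ q·P(Q=q)
 = 0·0.22 + 1·0.24 + 2·0.2 + 3·0.13 + 4·0.21
 = 0 + 0.24 + 0.4 + 0.39 + 0.84
 = 1.87

1.87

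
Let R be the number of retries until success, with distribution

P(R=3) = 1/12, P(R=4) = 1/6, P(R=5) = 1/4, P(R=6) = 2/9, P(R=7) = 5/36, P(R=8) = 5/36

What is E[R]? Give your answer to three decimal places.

5.583

E[R] = Σ r·P(R=r)
 = 3·1/12 + 4·1/6 + 5·1/4 + 6·2/9 + 7·5/36 + 8·5/36
 = 1/4 + 2/3 + 5/4 + 4/3 + 35/36 + 10/9
 = 67/12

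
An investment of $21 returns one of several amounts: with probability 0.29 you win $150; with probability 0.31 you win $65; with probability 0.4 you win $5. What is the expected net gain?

44.65

E[payout] = 150·0.29 + 65·0.31 + 5·0.4
 = 43.5 + 20.15 + 2
 = 65.65
Net = 65.65 - 21 = 44.65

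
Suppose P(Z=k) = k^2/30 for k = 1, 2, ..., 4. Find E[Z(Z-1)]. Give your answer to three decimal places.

E[Z(Z-1)] = Σ z(z-1)·P(Z=z)
 = 0·1/30 + 2·2/15 + 6·3/10 + 12·8/15
 = 0 + 4/15 + 9/5 + 32/5
 = 127/15

8.467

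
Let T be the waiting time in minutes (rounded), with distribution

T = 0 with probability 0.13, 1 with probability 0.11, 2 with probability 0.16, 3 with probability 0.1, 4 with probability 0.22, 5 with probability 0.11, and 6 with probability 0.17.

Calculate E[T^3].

E[T^3] = Σ t^3·P(T=t)
 = 0·0.13 + 1·0.11 + 8·0.16 + 27·0.1 + 64·0.22 + 125·0.11 + 216·0.17
 = 0 + 0.11 + 1.28 + 2.7 + 14.08 + 13.75 + 36.72
 = 68.64

68.64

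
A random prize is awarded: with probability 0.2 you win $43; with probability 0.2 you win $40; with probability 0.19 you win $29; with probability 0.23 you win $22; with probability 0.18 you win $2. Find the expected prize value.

E[payout] = 43·0.2 + 40·0.2 + 29·0.19 + 22·0.23 + 2·0.18
 = 8.6 + 8 + 5.51 + 5.06 + 0.36
 = 27.53

27.53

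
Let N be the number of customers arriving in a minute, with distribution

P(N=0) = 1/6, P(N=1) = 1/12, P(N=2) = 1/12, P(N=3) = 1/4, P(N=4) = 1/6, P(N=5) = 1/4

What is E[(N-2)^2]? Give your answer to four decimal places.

3.9167

E[(N-2)^2] = Σ (n-2)^2·P(N=n)
 = 4·1/6 + 1·1/12 + 0·1/12 + 1·1/4 + 4·1/6 + 9·1/4
 = 2/3 + 1/12 + 0 + 1/4 + 2/3 + 9/4
 = 47/12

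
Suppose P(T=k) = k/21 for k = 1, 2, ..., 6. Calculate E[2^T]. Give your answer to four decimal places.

E[2^T] = Σ 2^t·P(T=t)
 = 2·1/21 + 4·2/21 + 8·1/7 + 16·4/21 + 32·5/21 + 64·2/7
 = 2/21 + 8/21 + 8/7 + 64/21 + 160/21 + 128/7
 = 214/7

30.5714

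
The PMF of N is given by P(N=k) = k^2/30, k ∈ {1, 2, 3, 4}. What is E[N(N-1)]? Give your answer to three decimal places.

8.467

E[N(N-1)] = Σ n(n-1)·P(N=n)
 = 0·1/30 + 2·2/15 + 6·3/10 + 12·8/15
 = 0 + 4/15 + 9/5 + 32/5
 = 127/15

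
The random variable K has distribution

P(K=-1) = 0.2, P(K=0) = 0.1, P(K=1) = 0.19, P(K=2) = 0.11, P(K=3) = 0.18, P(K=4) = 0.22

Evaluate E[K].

1.63

E[K] = Σ k·P(K=k)
 = (-1)·0.2 + 0·0.1 + 1·0.19 + 2·0.11 + 3·0.18 + 4·0.22
 = (-0.2) + 0 + 0.19 + 0.22 + 0.54 + 0.88
 = 1.63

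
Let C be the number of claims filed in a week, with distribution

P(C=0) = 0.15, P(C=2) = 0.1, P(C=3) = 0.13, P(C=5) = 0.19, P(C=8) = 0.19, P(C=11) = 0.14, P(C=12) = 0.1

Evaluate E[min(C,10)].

5.46

E[min(C,10)] = Σ min(c,10)·P(C=c)
 = 0·0.15 + 2·0.1 + 3·0.13 + 5·0.19 + 8·0.19 + 10·0.14 + 10·0.1
 = 0 + 0.2 + 0.39 + 0.95 + 1.52 + 1.4 + 1
 = 5.46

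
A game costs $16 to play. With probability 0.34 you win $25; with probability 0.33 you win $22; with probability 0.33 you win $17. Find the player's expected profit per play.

5.37

E[payout] = 25·0.34 + 22·0.33 + 17·0.33
 = 8.5 + 7.26 + 5.61
 = 21.37
Net = 21.37 - 16 = 5.37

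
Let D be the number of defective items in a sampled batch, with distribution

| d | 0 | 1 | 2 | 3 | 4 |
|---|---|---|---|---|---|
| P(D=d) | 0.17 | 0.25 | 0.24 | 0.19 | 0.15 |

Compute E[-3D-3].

-8.7

E[-3D-3] = Σ (-3d-3)·P(D=d)
 = (-3)·0.17 + (-6)·0.25 + (-9)·0.24 + (-12)·0.19 + (-15)·0.15
 = (-0.51) + (-1.5) + (-2.16) + (-2.28) + (-2.25)
 = -8.7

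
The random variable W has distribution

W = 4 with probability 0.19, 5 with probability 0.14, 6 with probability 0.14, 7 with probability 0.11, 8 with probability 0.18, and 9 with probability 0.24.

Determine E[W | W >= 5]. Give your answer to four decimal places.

P(W >= 5) = 0.14 + 0.14 + 0.11 + 0.18 + 0.24 = 0.81.
E[W | W >= 5] = [5·0.14 + 6·0.14 + 7·0.11 + 8·0.18 + 9·0.24] / 0.81
 = 5.91 / 0.81
 = 197/27

7.2963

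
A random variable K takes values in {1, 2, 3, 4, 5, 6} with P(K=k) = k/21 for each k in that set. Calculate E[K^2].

21

E[K^2] = Σ k^2·P(K=k)
 = 1·1/21 + 4·2/21 + 9·1/7 + 16·4/21 + 25·5/21 + 36·2/7
 = 1/21 + 8/21 + 9/7 + 64/21 + 125/21 + 72/7
 = 21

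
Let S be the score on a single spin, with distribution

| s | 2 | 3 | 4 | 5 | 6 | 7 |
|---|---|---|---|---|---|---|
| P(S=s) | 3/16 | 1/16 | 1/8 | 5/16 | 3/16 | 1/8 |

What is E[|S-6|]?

1.625

E[|S-6|] = Σ |s-6|·P(S=s)
 = 4·3/16 + 3·1/16 + 2·1/8 + 1·5/16 + 0·3/16 + 1·1/8
 = 3/4 + 3/16 + 1/4 + 5/16 + 0 + 1/8
 = 13/8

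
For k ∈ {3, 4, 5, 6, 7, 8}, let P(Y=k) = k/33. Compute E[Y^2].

39

E[Y^2] = Σ y^2·P(Y=y)
 = 9·1/11 + 16·4/33 + 25·5/33 + 36·2/11 + 49·7/33 + 64·8/33
 = 9/11 + 64/33 + 125/33 + 72/11 + 343/33 + 512/33
 = 39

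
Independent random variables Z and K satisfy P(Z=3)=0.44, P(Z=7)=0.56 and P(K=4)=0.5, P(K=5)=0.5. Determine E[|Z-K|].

2.06

E[|Z-K|] = Σ_z Σ_k |z-k| · P(Z=z)P(K=k)
 = 1·0.22 + 2·0.22 + 3·0.28 + 2·0.28
 = 0.22 + 0.44 + 0.84 + 0.56
 = 2.06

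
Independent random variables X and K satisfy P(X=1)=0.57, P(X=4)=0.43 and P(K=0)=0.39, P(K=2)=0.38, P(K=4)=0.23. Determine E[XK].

3.8472

E[XK] = Σ_x Σ_k xk · P(X=x)P(K=k)
 = 0·0.2223 + 2·0.2166 + 4·0.1311 + 0·0.1677 + 8·0.1634 + 16·0.0989
 = 0 + 0.4332 + 0.5244 + 0 + 1.3072 + 1.5824
 = 3.8472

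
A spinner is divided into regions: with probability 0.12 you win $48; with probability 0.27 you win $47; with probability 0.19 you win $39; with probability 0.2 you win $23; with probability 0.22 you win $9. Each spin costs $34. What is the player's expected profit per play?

-1.56

E[payout] = 48·0.12 + 47·0.27 + 39·0.19 + 23·0.2 + 9·0.22
 = 5.76 + 12.69 + 7.41 + 4.6 + 1.98
 = 32.44
Net = 32.44 - 34 = -1.56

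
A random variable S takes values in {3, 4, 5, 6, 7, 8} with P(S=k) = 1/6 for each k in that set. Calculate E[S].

5.5

E[S] = Σ s·P(S=s)
 = 3·1/6 + 4·1/6 + 5·1/6 + 6·1/6 + 7·1/6 + 8·1/6
 = 1/2 + 2/3 + 5/6 + 1 + 7/6 + 4/3
 = 11/2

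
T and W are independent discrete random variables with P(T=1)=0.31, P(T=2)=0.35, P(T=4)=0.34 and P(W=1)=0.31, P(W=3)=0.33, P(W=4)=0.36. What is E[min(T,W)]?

E[min(T,W)] = Σ_t Σ_w min(t,w) · P(T=t)P(W=w)
 = 1·0.0961 + 1·0.1023 + 1·0.1116 + 1·0.1085 + 2·0.1155 + 2·0.126 + 1·0.1054 + 3·0.1122 + 4·0.1224
 = 0.0961 + 0.1023 + 0.1116 + 0.1085 + 0.231 + 0.252 + 0.1054 + 0.3366 + 0.4896
 = 1.8331

1.8331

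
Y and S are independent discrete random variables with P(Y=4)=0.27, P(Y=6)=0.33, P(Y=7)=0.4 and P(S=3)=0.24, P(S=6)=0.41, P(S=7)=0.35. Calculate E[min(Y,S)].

E[min(Y,S)] = Σ_y Σ_s min(y,s) · P(Y=y)P(S=s)
 = 3·0.0648 + 4·0.1107 + 4·0.0945 + 3·0.0792 + 6·0.1353 + 6·0.1155 + 3·0.096 + 6·0.164 + 7·0.14
 = 0.1944 + 0.4428 + 0.378 + 0.2376 + 0.8118 + 0.693 + 0.288 + 0.984 + 0.98
 = 5.0096

5.0096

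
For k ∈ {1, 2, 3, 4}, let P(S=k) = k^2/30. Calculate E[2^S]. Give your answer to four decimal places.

E[2^S] = Σ 2^s·P(S=s)
 = 2·1/30 + 4·2/15 + 8·3/10 + 16·8/15
 = 1/15 + 8/15 + 12/5 + 128/15
 = 173/15

11.5333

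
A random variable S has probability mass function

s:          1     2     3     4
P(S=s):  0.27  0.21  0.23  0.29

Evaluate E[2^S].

7.86

E[2^S] = Σ 2^s·P(S=s)
 = 2·0.27 + 4·0.21 + 8·0.23 + 16·0.29
 = 0.54 + 0.84 + 1.84 + 4.64
 = 7.86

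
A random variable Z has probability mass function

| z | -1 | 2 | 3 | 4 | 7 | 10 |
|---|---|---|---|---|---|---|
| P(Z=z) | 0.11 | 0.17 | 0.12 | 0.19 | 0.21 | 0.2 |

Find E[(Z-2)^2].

19.92

E[(Z-2)^2] = Σ (z-2)^2·P(Z=z)
 = 9·0.11 + 0·0.17 + 1·0.12 + 4·0.19 + 25·0.21 + 64·0.2
 = 0.99 + 0 + 0.12 + 0.76 + 5.25 + 12.8
 = 19.92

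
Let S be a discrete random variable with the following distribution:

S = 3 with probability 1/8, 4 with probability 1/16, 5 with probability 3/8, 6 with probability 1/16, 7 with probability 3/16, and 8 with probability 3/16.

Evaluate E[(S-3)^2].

9.8125

E[(S-3)^2] = Σ (s-3)^2·P(S=s)
 = 0·1/8 + 1·1/16 + 4·3/8 + 9·1/16 + 16·3/16 + 25·3/16
 = 0 + 1/16 + 3/2 + 9/16 + 3 + 75/16
 = 157/16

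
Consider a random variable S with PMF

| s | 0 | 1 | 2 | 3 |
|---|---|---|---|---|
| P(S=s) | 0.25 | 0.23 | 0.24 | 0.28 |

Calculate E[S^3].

E[S^3] = Σ s^3·P(S=s)
 = 0·0.25 + 1·0.23 + 8·0.24 + 27·0.28
 = 0 + 0.23 + 1.92 + 7.56
 = 9.71

9.71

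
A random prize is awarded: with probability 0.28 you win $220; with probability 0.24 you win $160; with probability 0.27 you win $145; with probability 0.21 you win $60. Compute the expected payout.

151.75

E[payout] = 220·0.28 + 160·0.24 + 145·0.27 + 60·0.21
 = 61.6 + 38.4 + 39.15 + 12.6
 = 151.75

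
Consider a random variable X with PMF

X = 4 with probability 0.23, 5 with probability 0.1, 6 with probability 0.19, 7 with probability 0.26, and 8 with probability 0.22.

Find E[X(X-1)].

E[X(X-1)] = Σ x(x-1)·P(X=x)
 = 12·0.23 + 20·0.1 + 30·0.19 + 42·0.26 + 56·0.22
 = 2.76 + 2 + 5.7 + 10.92 + 12.32
 = 33.7

33.7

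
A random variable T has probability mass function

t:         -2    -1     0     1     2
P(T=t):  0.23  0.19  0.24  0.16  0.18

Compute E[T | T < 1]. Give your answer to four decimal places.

P(T < 1) = 0.23 + 0.19 + 0.24 = 0.66.
E[T | T < 1] = [(-2)·0.23 + (-1)·0.19 + 0·0.24] / 0.66
 = -0.65 / 0.66
 = -65/66

-0.9848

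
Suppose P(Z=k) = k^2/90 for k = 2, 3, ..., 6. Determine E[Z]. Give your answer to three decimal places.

4.889

E[Z] = Σ z·P(Z=z)
 = 2·2/45 + 3·1/10 + 4·8/45 + 5·5/18 + 6·2/5
 = 4/45 + 3/10 + 32/45 + 25/18 + 12/5
 = 44/9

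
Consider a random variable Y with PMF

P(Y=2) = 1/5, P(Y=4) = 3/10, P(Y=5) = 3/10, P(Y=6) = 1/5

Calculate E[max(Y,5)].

5.2

E[max(Y,5)] = Σ max(y,5)·P(Y=y)
 = 5·1/5 + 5·3/10 + 5·3/10 + 6·1/5
 = 1 + 3/2 + 3/2 + 6/5
 = 26/5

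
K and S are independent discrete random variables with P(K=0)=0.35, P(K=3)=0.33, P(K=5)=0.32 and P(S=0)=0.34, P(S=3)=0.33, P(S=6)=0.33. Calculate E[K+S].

5.56

E[K+S] = Σ_k Σ_s (k+s) · P(K=k)P(S=s)
 = 0·0.119 + 3·0.1155 + 6·0.1155 + 3·0.1122 + 6·0.1089 + 9·0.1089 + 5·0.1088 + 8·0.1056 + 11·0.1056
 = 0 + 0.3465 + 0.693 + 0.3366 + 0.6534 + 0.9801 + 0.544 + 0.8448 + 1.1616
 = 5.56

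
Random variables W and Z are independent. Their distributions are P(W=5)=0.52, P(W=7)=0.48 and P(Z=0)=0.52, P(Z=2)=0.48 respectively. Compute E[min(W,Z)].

0.96

E[min(W,Z)] = Σ_w Σ_z min(w,z) · P(W=w)P(Z=z)
 = 0·0.2704 + 2·0.2496 + 0·0.2496 + 2·0.2304
 = 0 + 0.4992 + 0 + 0.4608
 = 0.96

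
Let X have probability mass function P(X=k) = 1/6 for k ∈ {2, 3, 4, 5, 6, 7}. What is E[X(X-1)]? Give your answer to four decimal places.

E[X(X-1)] = Σ x(x-1)·P(X=x)
 = 2·1/6 + 6·1/6 + 12·1/6 + 20·1/6 + 30·1/6 + 42·1/6
 = 1/3 + 1 + 2 + 10/3 + 5 + 7
 = 56/3

18.6667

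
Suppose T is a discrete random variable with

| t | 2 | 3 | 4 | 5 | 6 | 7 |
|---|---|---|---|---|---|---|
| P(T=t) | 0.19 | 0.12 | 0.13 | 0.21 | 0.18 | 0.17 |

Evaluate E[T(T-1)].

19.4

E[T(T-1)] = Σ t(t-1)·P(T=t)
 = 2·0.19 + 6·0.12 + 12·0.13 + 20·0.21 + 30·0.18 + 42·0.17
 = 0.38 + 0.72 + 1.56 + 4.2 + 5.4 + 7.14
 = 19.4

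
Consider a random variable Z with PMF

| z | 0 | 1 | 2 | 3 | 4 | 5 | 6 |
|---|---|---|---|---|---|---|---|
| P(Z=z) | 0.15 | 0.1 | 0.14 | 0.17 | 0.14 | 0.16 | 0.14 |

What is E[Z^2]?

13.47

E[Z^2] = Σ z^2·P(Z=z)
 = 0·0.15 + 1·0.1 + 4·0.14 + 9·0.17 + 16·0.14 + 25·0.16 + 36·0.14
 = 0 + 0.1 + 0.56 + 1.53 + 2.24 + 4 + 5.04
 = 13.47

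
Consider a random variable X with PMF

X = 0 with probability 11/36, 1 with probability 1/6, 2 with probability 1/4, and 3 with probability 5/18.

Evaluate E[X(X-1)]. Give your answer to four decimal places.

E[X(X-1)] = Σ x(x-1)·P(X=x)
 = 0·11/36 + 0·1/6 + 2·1/4 + 6·5/18
 = 0 + 0 + 1/2 + 5/3
 = 13/6

2.1667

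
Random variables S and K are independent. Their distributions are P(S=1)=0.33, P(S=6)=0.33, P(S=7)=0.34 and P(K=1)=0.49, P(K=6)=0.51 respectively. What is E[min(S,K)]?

E[min(S,K)] = Σ_s Σ_k min(s,k) · P(S=s)P(K=k)
 = 1·0.1617 + 1·0.1683 + 1·0.1617 + 6·0.1683 + 1·0.1666 + 6·0.1734
 = 0.1617 + 0.1683 + 0.1617 + 1.0098 + 0.1666 + 1.0404
 = 2.7085

2.7085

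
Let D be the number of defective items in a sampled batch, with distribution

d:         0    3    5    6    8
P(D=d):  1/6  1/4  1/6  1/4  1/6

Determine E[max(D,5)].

5.75

E[max(D,5)] = Σ max(d,5)·P(D=d)
 = 5·1/6 + 5·1/4 + 5·1/6 + 6·1/4 + 8·1/6
 = 5/6 + 5/4 + 5/6 + 3/2 + 4/3
 = 23/4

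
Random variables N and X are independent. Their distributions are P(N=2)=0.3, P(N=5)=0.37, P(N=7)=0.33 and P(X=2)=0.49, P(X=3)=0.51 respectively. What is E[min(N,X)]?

2.357

E[min(N,X)] = Σ_n Σ_x min(n,x) · P(N=n)P(X=x)
 = 2·0.147 + 2·0.153 + 2·0.1813 + 3·0.1887 + 2·0.1617 + 3·0.1683
 = 0.294 + 0.306 + 0.3626 + 0.5661 + 0.3234 + 0.5049
 = 2.357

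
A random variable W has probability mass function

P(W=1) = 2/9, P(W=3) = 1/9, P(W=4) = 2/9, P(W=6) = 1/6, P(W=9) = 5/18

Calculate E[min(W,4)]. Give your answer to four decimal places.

E[min(W,4)] = Σ min(w,4)·P(W=w)
 = 1·2/9 + 3·1/9 + 4·2/9 + 4·1/6 + 4·5/18
 = 2/9 + 1/3 + 8/9 + 2/3 + 10/9
 = 29/9

3.2222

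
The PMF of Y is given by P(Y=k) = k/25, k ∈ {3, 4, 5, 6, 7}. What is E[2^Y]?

61.12

E[2^Y] = Σ 2^y·P(Y=y)
 = 8·3/25 + 16·4/25 + 32·1/5 + 64·6/25 + 128·7/25
 = 24/25 + 64/25 + 32/5 + 384/25 + 896/25
 = 1528/25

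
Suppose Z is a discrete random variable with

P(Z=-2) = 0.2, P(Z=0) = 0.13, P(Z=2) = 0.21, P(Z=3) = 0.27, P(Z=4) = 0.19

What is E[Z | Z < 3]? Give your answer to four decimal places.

0.0370

P(Z < 3) = 0.2 + 0.13 + 0.21 = 0.54.
E[Z | Z < 3] = [(-2)·0.2 + 0·0.13 + 2·0.21] / 0.54
 = 0.02 / 0.54
 = 1/27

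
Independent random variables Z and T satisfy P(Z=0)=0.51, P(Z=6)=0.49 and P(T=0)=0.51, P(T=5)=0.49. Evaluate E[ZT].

E[ZT] = Σ_z Σ_t zt · P(Z=z)P(T=t)
 = 0·0.2601 + 0·0.2499 + 0·0.2499 + 30·0.2401
 = 0 + 0 + 0 + 7.203
 = 7.203

7.203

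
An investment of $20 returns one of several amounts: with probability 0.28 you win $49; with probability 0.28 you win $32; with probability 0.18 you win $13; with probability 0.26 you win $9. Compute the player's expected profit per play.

7.36

E[payout] = 49·0.28 + 32·0.28 + 13·0.18 + 9·0.26
 = 13.72 + 8.96 + 2.34 + 2.34
 = 27.36
Net = 27.36 - 20 = 7.36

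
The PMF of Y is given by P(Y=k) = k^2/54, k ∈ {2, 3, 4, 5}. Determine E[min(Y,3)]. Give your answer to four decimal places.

E[min(Y,3)] = Σ min(y,3)·P(Y=y)
 = 2·2/27 + 3·1/6 + 3·8/27 + 3·25/54
 = 4/27 + 1/2 + 8/9 + 25/18
 = 79/27

2.9259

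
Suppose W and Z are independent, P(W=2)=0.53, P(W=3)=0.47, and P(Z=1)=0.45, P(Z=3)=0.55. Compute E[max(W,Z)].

E[max(W,Z)] = Σ_w Σ_z max(w,z) · P(W=w)P(Z=z)
 = 2·0.2385 + 3·0.2915 + 3·0.2115 + 3·0.2585
 = 0.477 + 0.8745 + 0.6345 + 0.7755
 = 2.7615

2.7615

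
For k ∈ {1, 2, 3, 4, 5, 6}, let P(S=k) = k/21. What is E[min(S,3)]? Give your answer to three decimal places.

2.810

E[min(S,3)] = Σ min(s,3)·P(S=s)
 = 1·1/21 + 2·2/21 + 3·1/7 + 3·4/21 + 3·5/21 + 3·2/7
 = 1/21 + 4/21 + 3/7 + 4/7 + 5/7 + 6/7
 = 59/21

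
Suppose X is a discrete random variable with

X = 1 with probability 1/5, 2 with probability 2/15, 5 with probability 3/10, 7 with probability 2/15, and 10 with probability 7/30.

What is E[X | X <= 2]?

1.4

P(X <= 2) = 1/5 + 2/15 = 1/3.
E[X | X <= 2] = [1·1/5 + 2·2/15] / (1/3)
 = 7/15 / (1/3)
 = 7/5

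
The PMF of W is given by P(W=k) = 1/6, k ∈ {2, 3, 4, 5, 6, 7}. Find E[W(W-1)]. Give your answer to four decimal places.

E[W(W-1)] = Σ w(w-1)·P(W=w)
 = 2·1/6 + 6·1/6 + 12·1/6 + 20·1/6 + 30·1/6 + 42·1/6
 = 1/3 + 1 + 2 + 10/3 + 5 + 7
 = 56/3

18.6667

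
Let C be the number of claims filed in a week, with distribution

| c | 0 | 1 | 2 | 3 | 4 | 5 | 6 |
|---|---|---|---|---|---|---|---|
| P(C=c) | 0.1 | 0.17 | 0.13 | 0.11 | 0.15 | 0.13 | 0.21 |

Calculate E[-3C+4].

E[-3C+4] = Σ (-3c+4)·P(C=c)
 = 4·0.1 + 1·0.17 + (-2)·0.13 + (-5)·0.11 + (-8)·0.15 + (-11)·0.13 + (-14)·0.21
 = 0.4 + 0.17 + (-0.26) + (-0.55) + (-1.2) + (-1.43) + (-2.94)
 = -5.81

-5.81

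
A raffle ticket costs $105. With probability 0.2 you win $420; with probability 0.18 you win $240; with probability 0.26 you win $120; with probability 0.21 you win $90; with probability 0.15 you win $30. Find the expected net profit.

76.8

E[payout] = 420·0.2 + 240·0.18 + 120·0.26 + 90·0.21 + 30·0.15
 = 84 + 43.2 + 31.2 + 18.9 + 4.5
 = 181.8
Net = 181.8 - 105 = 76.8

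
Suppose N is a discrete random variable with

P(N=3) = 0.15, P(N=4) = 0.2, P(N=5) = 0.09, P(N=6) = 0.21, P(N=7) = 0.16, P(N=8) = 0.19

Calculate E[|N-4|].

E[|N-4|] = Σ |n-4|·P(N=n)
 = 1·0.15 + 0·0.2 + 1·0.09 + 2·0.21 + 3·0.16 + 4·0.19
 = 0.15 + 0 + 0.09 + 0.42 + 0.48 + 0.76
 = 1.9

1.9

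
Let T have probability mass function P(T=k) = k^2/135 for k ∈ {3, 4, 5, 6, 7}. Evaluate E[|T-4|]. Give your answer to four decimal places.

1.8741

E[|T-4|] = Σ |t-4|·P(T=t)
 = 1·1/15 + 0·16/135 + 1·5/27 + 2·4/15 + 3·49/135
 = 1/15 + 0 + 5/27 + 8/15 + 49/45
 = 253/135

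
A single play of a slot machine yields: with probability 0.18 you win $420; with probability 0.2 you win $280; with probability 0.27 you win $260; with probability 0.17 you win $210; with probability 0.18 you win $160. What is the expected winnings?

266.3

E[payout] = 420·0.18 + 280·0.2 + 260·0.27 + 210·0.17 + 160·0.18
 = 75.6 + 56 + 70.2 + 35.7 + 28.8
 = 266.3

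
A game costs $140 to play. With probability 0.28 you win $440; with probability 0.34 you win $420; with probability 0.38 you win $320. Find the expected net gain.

E[payout] = 440·0.28 + 420·0.34 + 320·0.38
 = 123.2 + 142.8 + 121.6
 = 387.6
Net = 387.6 - 140 = 247.6

247.6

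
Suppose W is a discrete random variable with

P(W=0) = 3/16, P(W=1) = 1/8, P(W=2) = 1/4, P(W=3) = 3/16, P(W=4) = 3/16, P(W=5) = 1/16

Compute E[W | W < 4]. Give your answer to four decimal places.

P(W < 4) = 3/16 + 1/8 + 1/4 + 3/16 = 3/4.
E[W | W < 4] = [0·3/16 + 1·1/8 + 2·1/4 + 3·3/16] / (3/4)
 = 19/16 / (3/4)
 = 19/12

1.5833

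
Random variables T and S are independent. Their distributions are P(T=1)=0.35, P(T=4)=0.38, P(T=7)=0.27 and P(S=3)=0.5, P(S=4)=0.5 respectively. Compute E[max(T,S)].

E[max(T,S)] = Σ_t Σ_s max(t,s) · P(T=t)P(S=s)
 = 3·0.175 + 4·0.175 + 4·0.19 + 4·0.19 + 7·0.135 + 7·0.135
 = 0.525 + 0.7 + 0.76 + 0.76 + 0.945 + 0.945
 = 4.635

4.635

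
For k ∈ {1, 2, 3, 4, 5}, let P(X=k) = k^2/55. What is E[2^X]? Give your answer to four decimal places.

E[2^X] = Σ 2^x·P(X=x)
 = 2·1/55 + 4·4/55 + 8·9/55 + 16·16/55 + 32·5/11
 = 2/55 + 16/55 + 72/55 + 256/55 + 160/11
 = 1146/55

20.8364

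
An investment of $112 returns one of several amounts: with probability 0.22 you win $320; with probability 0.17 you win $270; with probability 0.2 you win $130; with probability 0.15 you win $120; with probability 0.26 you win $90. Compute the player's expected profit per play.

71.7

E[payout] = 320·0.22 + 270·0.17 + 130·0.2 + 120·0.15 + 90·0.26
 = 70.4 + 45.9 + 26 + 18 + 23.4
 = 183.7
Net = 183.7 - 112 = 71.7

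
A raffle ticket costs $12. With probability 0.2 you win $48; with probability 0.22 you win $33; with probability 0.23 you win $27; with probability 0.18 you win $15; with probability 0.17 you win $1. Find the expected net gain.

13.94

E[payout] = 48·0.2 + 33·0.22 + 27·0.23 + 15·0.18 + 1·0.17
 = 9.6 + 7.26 + 6.21 + 2.7 + 0.17
 = 25.94
Net = 25.94 - 12 = 13.94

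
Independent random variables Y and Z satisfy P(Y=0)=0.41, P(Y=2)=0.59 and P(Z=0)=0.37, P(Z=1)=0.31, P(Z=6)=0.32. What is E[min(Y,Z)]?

0.5605

E[min(Y,Z)] = Σ_y Σ_z min(y,z) · P(Y=y)P(Z=z)
 = 0·0.1517 + 0·0.1271 + 0·0.1312 + 0·0.2183 + 1·0.1829 + 2·0.1888
 = 0 + 0 + 0 + 0 + 0.1829 + 0.3776
 = 0.5605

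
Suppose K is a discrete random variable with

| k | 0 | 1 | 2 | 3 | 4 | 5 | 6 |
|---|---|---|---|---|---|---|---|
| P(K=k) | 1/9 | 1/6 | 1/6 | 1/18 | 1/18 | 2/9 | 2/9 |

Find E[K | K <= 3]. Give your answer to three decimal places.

P(K <= 3) = 1/9 + 1/6 + 1/6 + 1/18 = 1/2.
E[K | K <= 3] = [0·1/9 + 1·1/6 + 2·1/6 + 3·1/18] / (1/2)
 = 2/3 / (1/2)
 = 4/3

1.333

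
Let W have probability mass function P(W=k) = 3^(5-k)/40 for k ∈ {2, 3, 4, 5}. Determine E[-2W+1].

-3.9

E[-2W+1] = Σ (-2w+1)·P(W=w)
 = (-3)·27/40 + (-5)·9/40 + (-7)·3/40 + (-9)·1/40
 = (-81/40) + (-9/8) + (-21/40) + (-9/40)
 = -39/10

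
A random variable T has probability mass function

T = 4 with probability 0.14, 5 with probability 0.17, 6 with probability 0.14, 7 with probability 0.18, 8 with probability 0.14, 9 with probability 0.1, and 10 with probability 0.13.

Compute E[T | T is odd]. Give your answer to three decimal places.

P(T is odd) = 0.17 + 0.18 + 0.1 = 0.45.
E[T | T is odd] = [5·0.17 + 7·0.18 + 9·0.1] / 0.45
 = 3.01 / 0.45
 = 301/45

6.689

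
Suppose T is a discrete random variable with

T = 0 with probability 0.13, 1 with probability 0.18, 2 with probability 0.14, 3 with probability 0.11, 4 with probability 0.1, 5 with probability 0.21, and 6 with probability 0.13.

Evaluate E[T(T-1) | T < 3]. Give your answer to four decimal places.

0.6222

P(T < 3) = 0.13 + 0.18 + 0.14 = 0.45.
E[T(T-1) | T < 3] = [0·0.13 + 0·0.18 + 2·0.14] / 0.45
 = 0.28 / 0.45
 = 28/45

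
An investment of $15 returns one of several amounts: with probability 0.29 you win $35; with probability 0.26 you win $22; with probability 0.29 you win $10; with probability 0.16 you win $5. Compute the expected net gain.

4.57

E[payout] = 35·0.29 + 22·0.26 + 10·0.29 + 5·0.16
 = 10.15 + 5.72 + 2.9 + 0.8
 = 19.57
Net = 19.57 - 15 = 4.57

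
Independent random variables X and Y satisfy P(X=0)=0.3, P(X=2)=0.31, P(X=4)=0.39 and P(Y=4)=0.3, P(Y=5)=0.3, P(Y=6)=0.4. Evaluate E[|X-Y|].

2.92

E[|X-Y|] = Σ_x Σ_y |x-y| · P(X=x)P(Y=y)
 = 4·0.09 + 5·0.09 + 6·0.12 + 2·0.093 + 3·0.093 + 4·0.124 + 0·0.117 + 1·0.117 + 2·0.156
 = 0.36 + 0.45 + 0.72 + 0.186 + 0.279 + 0.496 + 0 + 0.117 + 0.312
 = 2.92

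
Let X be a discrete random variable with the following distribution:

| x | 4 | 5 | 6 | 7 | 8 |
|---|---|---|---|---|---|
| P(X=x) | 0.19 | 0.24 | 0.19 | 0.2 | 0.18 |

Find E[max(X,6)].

E[max(X,6)] = Σ max(x,6)·P(X=x)
 = 6·0.19 + 6·0.24 + 6·0.19 + 7·0.2 + 8·0.18
 = 1.14 + 1.44 + 1.14 + 1.4 + 1.44
 = 6.56

6.56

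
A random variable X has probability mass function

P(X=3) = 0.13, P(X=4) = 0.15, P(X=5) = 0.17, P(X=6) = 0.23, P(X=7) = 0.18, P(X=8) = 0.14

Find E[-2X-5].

E[-2X-5] = Σ (-2x-5)·P(X=x)
 = (-11)·0.13 + (-13)·0.15 + (-15)·0.17 + (-17)·0.23 + (-19)·0.18 + (-21)·0.14
 = (-1.43) + (-1.95) + (-2.55) + (-3.91) + (-3.42) + (-2.94)
 = -16.2

-16.2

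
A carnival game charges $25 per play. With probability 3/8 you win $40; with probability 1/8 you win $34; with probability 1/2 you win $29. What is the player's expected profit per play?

E[payout] = 40·3/8 + 34·1/8 + 29·1/2
 = 15 + 17/4 + 29/2
 = 135/4
Net = 135/4 - 25 = 35/4

8.75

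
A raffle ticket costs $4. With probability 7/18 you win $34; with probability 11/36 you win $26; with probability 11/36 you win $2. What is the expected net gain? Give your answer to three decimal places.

17.778

E[payout] = 34·7/18 + 26·11/36 + 2·11/36
 = 119/9 + 143/18 + 11/18
 = 196/9
Net = 196/9 - 4 = 160/9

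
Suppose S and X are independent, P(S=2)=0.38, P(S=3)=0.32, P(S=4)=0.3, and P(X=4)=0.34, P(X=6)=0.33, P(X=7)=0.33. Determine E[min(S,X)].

E[min(S,X)] = Σ_s Σ_x min(s,x) · P(S=s)P(X=x)
 = 2·0.1292 + 2·0.1254 + 2·0.1254 + 3·0.1088 + 3·0.1056 + 3·0.1056 + 4·0.102 + 4·0.099 + 4·0.099
 = 0.2584 + 0.2508 + 0.2508 + 0.3264 + 0.3168 + 0.3168 + 0.408 + 0.396 + 0.396
 = 2.92

2.92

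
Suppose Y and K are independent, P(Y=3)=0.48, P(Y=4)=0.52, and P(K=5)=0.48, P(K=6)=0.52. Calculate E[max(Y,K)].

5.52

E[max(Y,K)] = Σ_y Σ_k max(y,k) · P(Y=y)P(K=k)
 = 5·0.2304 + 6·0.2496 + 5·0.2496 + 6·0.2704
 = 1.152 + 1.4976 + 1.248 + 1.6224
 = 5.52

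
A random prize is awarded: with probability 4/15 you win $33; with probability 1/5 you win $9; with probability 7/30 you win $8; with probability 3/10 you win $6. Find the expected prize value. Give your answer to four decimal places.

14.2667

E[payout] = 33·4/15 + 9·1/5 + 8·7/30 + 6·3/10
 = 44/5 + 9/5 + 28/15 + 9/5
 = 214/15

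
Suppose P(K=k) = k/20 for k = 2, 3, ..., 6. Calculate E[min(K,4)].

E[min(K,4)] = Σ min(k,4)·P(K=k)
 = 2·1/10 + 3·3/20 + 4·1/5 + 4·1/4 + 4·3/10
 = 1/5 + 9/20 + 4/5 + 1 + 6/5
 = 73/20

3.65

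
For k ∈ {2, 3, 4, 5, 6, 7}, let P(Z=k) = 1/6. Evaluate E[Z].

4.5

E[Z] = Σ z·P(Z=z)
 = 2·1/6 + 3·1/6 + 4·1/6 + 5·1/6 + 6·1/6 + 7·1/6
 = 1/3 + 1/2 + 2/3 + 5/6 + 1 + 7/6
 = 9/2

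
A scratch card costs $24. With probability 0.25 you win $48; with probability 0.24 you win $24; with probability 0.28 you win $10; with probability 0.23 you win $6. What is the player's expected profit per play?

-2.06

E[payout] = 48·0.25 + 24·0.24 + 10·0.28 + 6·0.23
 = 12 + 5.76 + 2.8 + 1.38
 = 21.94
Net = 21.94 - 24 = -2.06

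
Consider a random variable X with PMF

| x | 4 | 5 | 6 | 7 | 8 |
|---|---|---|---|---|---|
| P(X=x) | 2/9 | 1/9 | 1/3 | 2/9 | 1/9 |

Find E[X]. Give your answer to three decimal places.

E[X] = Σ x·P(X=x)
 = 4·2/9 + 5·1/9 + 6·1/3 + 7·2/9 + 8·1/9
 = 8/9 + 5/9 + 2 + 14/9 + 8/9
 = 53/9

5.889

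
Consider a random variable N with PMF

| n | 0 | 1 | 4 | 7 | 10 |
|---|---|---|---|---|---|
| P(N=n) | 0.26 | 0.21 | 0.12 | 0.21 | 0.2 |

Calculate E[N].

4.16

E[N] = Σ n·P(N=n)
 = 0·0.26 + 1·0.21 + 4·0.12 + 7·0.21 + 10·0.2
 = 0 + 0.21 + 0.48 + 1.47 + 2
 = 4.16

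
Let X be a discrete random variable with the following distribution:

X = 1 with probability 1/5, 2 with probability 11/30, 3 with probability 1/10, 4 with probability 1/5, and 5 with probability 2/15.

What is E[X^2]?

E[X^2] = Σ x^2·P(X=x)
 = 1·1/5 + 4·11/30 + 9·1/10 + 16·1/5 + 25·2/15
 = 1/5 + 22/15 + 9/10 + 16/5 + 10/3
 = 91/10

9.1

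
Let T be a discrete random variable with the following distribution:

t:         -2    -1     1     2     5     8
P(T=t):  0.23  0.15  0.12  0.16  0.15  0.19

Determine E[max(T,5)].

E[max(T,5)] = Σ max(t,5)·P(T=t)
 = 5·0.23 + 5·0.15 + 5·0.12 + 5·0.16 + 5·0.15 + 8·0.19
 = 1.15 + 0.75 + 0.6 + 0.8 + 0.75 + 1.52
 = 5.57

5.57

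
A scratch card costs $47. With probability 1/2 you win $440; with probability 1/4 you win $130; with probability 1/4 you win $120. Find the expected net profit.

235.5

E[payout] = 440·1/2 + 130·1/4 + 120·1/4
 = 220 + 65/2 + 30
 = 565/2
Net = 565/2 - 47 = 471/2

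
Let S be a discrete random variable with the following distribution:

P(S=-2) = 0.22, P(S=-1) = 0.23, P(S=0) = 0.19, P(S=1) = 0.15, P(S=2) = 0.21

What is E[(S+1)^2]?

2.9

E[(S+1)^2] = Σ (s+1)^2·P(S=s)
 = 1·0.22 + 0·0.23 + 1·0.19 + 4·0.15 + 9·0.21
 = 0.22 + 0 + 0.19 + 0.6 + 1.89
 = 2.9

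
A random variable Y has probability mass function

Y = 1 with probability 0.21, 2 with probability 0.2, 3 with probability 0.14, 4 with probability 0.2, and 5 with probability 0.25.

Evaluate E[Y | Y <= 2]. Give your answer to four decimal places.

1.4878

P(Y <= 2) = 0.21 + 0.2 = 0.41.
E[Y | Y <= 2] = [1·0.21 + 2·0.2] / 0.41
 = 0.61 / 0.41
 = 61/41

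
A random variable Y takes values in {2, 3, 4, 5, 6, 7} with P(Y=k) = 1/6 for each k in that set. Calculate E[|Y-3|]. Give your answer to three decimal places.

E[|Y-3|] = Σ |y-3|·P(Y=y)
 = 1·1/6 + 0·1/6 + 1·1/6 + 2·1/6 + 3·1/6 + 4·1/6
 = 1/6 + 0 + 1/6 + 1/3 + 1/2 + 2/3
 = 11/6

1.833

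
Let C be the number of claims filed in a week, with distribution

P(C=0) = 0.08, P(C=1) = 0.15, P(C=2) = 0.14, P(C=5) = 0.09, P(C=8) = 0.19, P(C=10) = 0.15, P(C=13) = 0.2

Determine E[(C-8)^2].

23.92

E[(C-8)^2] = Σ (c-8)^2·P(C=c)
 = 64·0.08 + 49·0.15 + 36·0.14 + 9·0.09 + 0·0.19 + 4·0.15 + 25·0.2
 = 5.12 + 7.35 + 5.04 + 0.81 + 0 + 0.6 + 5
 = 23.92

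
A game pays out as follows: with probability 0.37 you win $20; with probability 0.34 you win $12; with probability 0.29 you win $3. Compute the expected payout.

E[payout] = 20·0.37 + 12·0.34 + 3·0.29
 = 7.4 + 4.08 + 0.87
 = 12.35

12.35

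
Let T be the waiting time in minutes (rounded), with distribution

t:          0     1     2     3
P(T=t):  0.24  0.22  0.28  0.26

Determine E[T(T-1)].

2.12

E[T(T-1)] = Σ t(t-1)·P(T=t)
 = 0·0.24 + 0·0.22 + 2·0.28 + 6·0.26
 = 0 + 0 + 0.56 + 1.56
 = 2.12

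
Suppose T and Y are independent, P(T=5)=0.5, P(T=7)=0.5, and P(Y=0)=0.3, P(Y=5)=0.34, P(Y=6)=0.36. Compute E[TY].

E[TY] = Σ_t Σ_y ty · P(T=t)P(Y=y)
 = 0·0.15 + 25·0.17 + 30·0.18 + 0·0.15 + 35·0.17 + 42·0.18
 = 0 + 4.25 + 5.4 + 0 + 5.95 + 7.56
 = 23.16

23.16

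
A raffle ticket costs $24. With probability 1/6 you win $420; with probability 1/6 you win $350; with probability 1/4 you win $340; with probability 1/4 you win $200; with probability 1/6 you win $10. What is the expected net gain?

E[payout] = 420·1/6 + 350·1/6 + 340·1/4 + 200·1/4 + 10·1/6
 = 70 + 175/3 + 85 + 50 + 5/3
 = 265
Net = 265 - 24 = 241

241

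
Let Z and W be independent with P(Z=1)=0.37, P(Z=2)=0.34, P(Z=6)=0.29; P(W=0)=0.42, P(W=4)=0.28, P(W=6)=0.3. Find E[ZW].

E[ZW] = Σ_z Σ_w zw · P(Z=z)P(W=w)
 = 0·0.1554 + 4·0.1036 + 6·0.111 + 0·0.1428 + 8·0.0952 + 12·0.102 + 0·0.1218 + 24·0.0812 + 36·0.087
 = 0 + 0.4144 + 0.666 + 0 + 0.7616 + 1.224 + 0 + 1.9488 + 3.132
 = 8.1468

8.1468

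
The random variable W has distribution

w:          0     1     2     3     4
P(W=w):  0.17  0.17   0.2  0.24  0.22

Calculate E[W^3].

22.33

E[W^3] = Σ w^3·P(W=w)
 = 0·0.17 + 1·0.17 + 8·0.2 + 27·0.24 + 64·0.22
 = 0 + 0.17 + 1.6 + 6.48 + 14.08
 = 22.33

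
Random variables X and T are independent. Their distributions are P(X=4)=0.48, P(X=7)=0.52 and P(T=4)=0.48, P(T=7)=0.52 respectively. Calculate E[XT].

E[XT] = Σ_x Σ_t xt · P(X=x)P(T=t)
 = 16·0.2304 + 28·0.2496 + 28·0.2496 + 49·0.2704
 = 3.6864 + 6.9888 + 6.9888 + 13.2496
 = 30.9136

30.9136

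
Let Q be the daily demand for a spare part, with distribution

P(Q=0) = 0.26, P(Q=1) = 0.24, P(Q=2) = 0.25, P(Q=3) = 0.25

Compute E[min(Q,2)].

E[min(Q,2)] = Σ min(q,2)·P(Q=q)
 = 0·0.26 + 1·0.24 + 2·0.25 + 2·0.25
 = 0 + 0.24 + 0.5 + 0.5
 = 1.24

1.24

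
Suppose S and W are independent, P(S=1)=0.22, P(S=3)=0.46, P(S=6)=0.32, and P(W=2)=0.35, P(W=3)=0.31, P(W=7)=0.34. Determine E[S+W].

E[S+W] = Σ_s Σ_w (s+w) · P(S=s)P(W=w)
 = 3·0.077 + 4·0.0682 + 8·0.0748 + 5·0.161 + 6·0.1426 + 10·0.1564 + 8·0.112 + 9·0.0992 + 13·0.1088
 = 0.231 + 0.2728 + 0.5984 + 0.805 + 0.8556 + 1.564 + 0.896 + 0.8928 + 1.4144
 = 7.53

7.53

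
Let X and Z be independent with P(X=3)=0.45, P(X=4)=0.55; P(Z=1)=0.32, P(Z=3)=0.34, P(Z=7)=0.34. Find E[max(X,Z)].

E[max(X,Z)] = Σ_x Σ_z max(x,z) · P(X=x)P(Z=z)
 = 3·0.144 + 3·0.153 + 7·0.153 + 4·0.176 + 4·0.187 + 7·0.187
 = 0.432 + 0.459 + 1.071 + 0.704 + 0.748 + 1.309
 = 4.723

4.723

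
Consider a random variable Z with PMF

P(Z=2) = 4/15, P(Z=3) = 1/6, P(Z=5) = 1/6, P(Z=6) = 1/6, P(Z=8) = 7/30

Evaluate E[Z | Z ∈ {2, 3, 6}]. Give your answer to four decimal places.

P(Z ∈ {2, 3, 6}) = 4/15 + 1/6 + 1/6 = 3/5.
E[Z | Z ∈ {2, 3, 6}] = [2·4/15 + 3·1/6 + 6·1/6] / (3/5)
 = 61/30 / (3/5)
 = 61/18

3.3889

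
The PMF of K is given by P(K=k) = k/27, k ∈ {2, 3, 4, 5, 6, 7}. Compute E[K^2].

29

E[K^2] = Σ k^2·P(K=k)
 = 4·2/27 + 9·1/9 + 16·4/27 + 25·5/27 + 36·2/9 + 49·7/27
 = 8/27 + 1 + 64/27 + 125/27 + 8 + 343/27
 = 29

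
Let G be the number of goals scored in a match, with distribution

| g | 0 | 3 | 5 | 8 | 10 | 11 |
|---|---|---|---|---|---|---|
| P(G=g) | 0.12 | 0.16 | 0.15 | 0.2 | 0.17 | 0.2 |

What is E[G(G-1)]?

E[G(G-1)] = Σ g(g-1)·P(G=g)
 = 0·0.12 + 6·0.16 + 20·0.15 + 56·0.2 + 90·0.17 + 110·0.2
 = 0 + 0.96 + 3 + 11.2 + 15.3 + 22
 = 52.46

52.46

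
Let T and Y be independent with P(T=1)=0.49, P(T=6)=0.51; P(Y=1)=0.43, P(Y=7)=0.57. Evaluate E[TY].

15.691

E[TY] = Σ_t Σ_y ty · P(T=t)P(Y=y)
 = 1·0.2107 + 7·0.2793 + 6·0.2193 + 42·0.2907
 = 0.2107 + 1.9551 + 1.3158 + 12.2094
 = 15.691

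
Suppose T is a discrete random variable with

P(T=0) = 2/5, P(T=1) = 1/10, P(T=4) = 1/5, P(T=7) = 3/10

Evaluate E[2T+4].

E[2T+4] = Σ (2t+4)·P(T=t)
 = 4·2/5 + 6·1/10 + 12·1/5 + 18·3/10
 = 8/5 + 3/5 + 12/5 + 27/5
 = 10

10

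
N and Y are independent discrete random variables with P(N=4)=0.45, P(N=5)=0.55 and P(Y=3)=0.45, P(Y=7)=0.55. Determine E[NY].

E[NY] = Σ_n Σ_y ny · P(N=n)P(Y=y)
 = 12·0.2025 + 28·0.2475 + 15·0.2475 + 35·0.3025
 = 2.43 + 6.93 + 3.7125 + 10.5875
 = 23.66

23.66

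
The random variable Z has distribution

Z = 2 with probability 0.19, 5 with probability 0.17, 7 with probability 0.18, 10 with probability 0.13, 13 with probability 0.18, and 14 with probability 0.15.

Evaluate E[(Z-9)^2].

19.51

E[(Z-9)^2] = Σ (z-9)^2·P(Z=z)
 = 49·0.19 + 16·0.17 + 4·0.18 + 1·0.13 + 16·0.18 + 25·0.15
 = 9.31 + 2.72 + 0.72 + 0.13 + 2.88 + 3.75
 = 19.51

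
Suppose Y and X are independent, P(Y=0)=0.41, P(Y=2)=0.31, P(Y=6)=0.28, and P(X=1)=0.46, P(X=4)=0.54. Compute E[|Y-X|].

E[|Y-X|] = Σ_y Σ_x |y-x| · P(Y=y)P(X=x)
 = 1·0.1886 + 4·0.2214 + 1·0.1426 + 2·0.1674 + 5·0.1288 + 2·0.1512
 = 0.1886 + 0.8856 + 0.1426 + 0.3348 + 0.644 + 0.3024
 = 2.498

2.498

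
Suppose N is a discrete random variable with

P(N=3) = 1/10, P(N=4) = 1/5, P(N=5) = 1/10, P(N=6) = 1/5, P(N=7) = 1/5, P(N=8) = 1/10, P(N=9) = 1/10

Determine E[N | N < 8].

P(N < 8) = 1/10 + 1/5 + 1/10 + 1/5 + 1/5 = 4/5.
E[N | N < 8] = [3·1/10 + 4·1/5 + 5·1/10 + 6·1/5 + 7·1/5] / (4/5)
 = 21/5 / (4/5)
 = 21/4

5.25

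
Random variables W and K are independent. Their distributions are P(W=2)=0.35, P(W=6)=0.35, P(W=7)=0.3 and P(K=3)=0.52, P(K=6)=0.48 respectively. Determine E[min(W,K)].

3.586

E[min(W,K)] = Σ_w Σ_k min(w,k) · P(W=w)P(K=k)
 = 2·0.182 + 2·0.168 + 3·0.182 + 6·0.168 + 3·0.156 + 6·0.144
 = 0.364 + 0.336 + 0.546 + 1.008 + 0.468 + 0.864
 = 3.586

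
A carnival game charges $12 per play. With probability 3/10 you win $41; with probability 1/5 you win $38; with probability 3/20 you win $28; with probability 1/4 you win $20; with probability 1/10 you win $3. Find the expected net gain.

E[payout] = 41·3/10 + 38·1/5 + 28·3/20 + 20·1/4 + 3·1/10
 = 123/10 + 38/5 + 21/5 + 5 + 3/10
 = 147/5
Net = 147/5 - 12 = 87/5

17.4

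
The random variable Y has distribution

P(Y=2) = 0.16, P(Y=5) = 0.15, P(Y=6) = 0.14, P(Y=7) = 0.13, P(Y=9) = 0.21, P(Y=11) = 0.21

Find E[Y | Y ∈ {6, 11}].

P(Y ∈ {6, 11}) = 0.14 + 0.21 = 0.35.
E[Y | Y ∈ {6, 11}] = [6·0.14 + 11·0.21] / 0.35
 = 3.15 / 0.35
 = 9

9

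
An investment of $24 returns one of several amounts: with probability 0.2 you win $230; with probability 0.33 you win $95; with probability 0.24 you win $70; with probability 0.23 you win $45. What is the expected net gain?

80.5

E[payout] = 230·0.2 + 95·0.33 + 70·0.24 + 45·0.23
 = 46 + 31.35 + 16.8 + 10.35
 = 104.5
Net = 104.5 - 24 = 80.5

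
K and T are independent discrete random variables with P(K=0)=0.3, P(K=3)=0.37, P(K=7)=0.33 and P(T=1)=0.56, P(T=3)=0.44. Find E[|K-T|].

2.668

E[|K-T|] = Σ_k Σ_t |k-t| · P(K=k)P(T=t)
 = 1·0.168 + 3·0.132 + 2·0.2072 + 0·0.1628 + 6·0.1848 + 4·0.1452
 = 0.168 + 0.396 + 0.4144 + 0 + 1.1088 + 0.5808
 = 2.668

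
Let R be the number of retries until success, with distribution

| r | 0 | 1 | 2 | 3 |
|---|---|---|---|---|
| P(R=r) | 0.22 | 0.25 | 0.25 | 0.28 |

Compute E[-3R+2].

-2.77

E[-3R+2] = Σ (-3r+2)·P(R=r)
 = 2·0.22 + (-1)·0.25 + (-4)·0.25 + (-7)·0.28
 = 0.44 + (-0.25) + (-1) + (-1.96)
 = -2.77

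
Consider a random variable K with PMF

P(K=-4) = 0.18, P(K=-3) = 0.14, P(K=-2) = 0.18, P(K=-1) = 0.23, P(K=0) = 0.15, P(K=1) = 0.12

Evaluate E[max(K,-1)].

-0.61

E[max(K,-1)] = Σ max(k,-1)·P(K=k)
 = (-1)·0.18 + (-1)·0.14 + (-1)·0.18 + (-1)·0.23 + 0·0.15 + 1·0.12
 = (-0.18) + (-0.14) + (-0.18) + (-0.23) + 0 + 0.12
 = -0.61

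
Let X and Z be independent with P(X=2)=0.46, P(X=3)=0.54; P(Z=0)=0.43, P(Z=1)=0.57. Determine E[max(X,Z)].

2.54

E[max(X,Z)] = Σ_x Σ_z max(x,z) · P(X=x)P(Z=z)
 = 2·0.1978 + 2·0.2622 + 3·0.2322 + 3·0.3078
 = 0.3956 + 0.5244 + 0.6966 + 0.9234
 = 2.54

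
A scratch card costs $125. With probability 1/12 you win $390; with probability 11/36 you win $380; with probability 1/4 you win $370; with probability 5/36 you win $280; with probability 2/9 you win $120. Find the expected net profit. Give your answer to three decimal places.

181.667

E[payout] = 390·1/12 + 380·11/36 + 370·1/4 + 280·5/36 + 120·2/9
 = 65/2 + 1045/9 + 185/2 + 350/9 + 80/3
 = 920/3
Net = 920/3 - 125 = 545/3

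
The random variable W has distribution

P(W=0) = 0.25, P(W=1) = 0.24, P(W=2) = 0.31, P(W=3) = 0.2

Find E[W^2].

3.28

E[W^2] = Σ w^2·P(W=w)
 = 0·0.25 + 1·0.24 + 4·0.31 + 9·0.2
 = 0 + 0.24 + 1.24 + 1.8
 = 3.28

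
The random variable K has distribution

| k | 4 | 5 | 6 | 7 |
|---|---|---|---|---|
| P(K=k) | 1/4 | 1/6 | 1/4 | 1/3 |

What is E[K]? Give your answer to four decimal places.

5.6667

E[K] = Σ k·P(K=k)
 = 4·1/4 + 5·1/6 + 6·1/4 + 7·1/3
 = 1 + 5/6 + 3/2 + 7/3
 = 17/3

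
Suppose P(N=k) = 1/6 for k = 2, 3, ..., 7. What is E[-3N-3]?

-16.5

E[-3N-3] = Σ (-3n-3)·P(N=n)
 = (-9)·1/6 + (-12)·1/6 + (-15)·1/6 + (-18)·1/6 + (-21)·1/6 + (-24)·1/6
 = (-3/2) + (-2) + (-5/2) + (-3) + (-7/2) + (-4)
 = -33/2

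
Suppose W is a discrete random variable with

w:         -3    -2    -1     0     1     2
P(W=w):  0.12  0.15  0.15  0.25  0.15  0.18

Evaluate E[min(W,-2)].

E[min(W,-2)] = Σ min(w,-2)·P(W=w)
 = (-3)·0.12 + (-2)·0.15 + (-2)·0.15 + (-2)·0.25 + (-2)·0.15 + (-2)·0.18
 = (-0.36) + (-0.3) + (-0.3) + (-0.5) + (-0.3) + (-0.36)
 = -2.12

-2.12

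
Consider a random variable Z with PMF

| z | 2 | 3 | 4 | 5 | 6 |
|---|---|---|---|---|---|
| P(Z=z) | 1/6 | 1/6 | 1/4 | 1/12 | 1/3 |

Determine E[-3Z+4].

E[-3Z+4] = Σ (-3z+4)·P(Z=z)
 = (-2)·1/6 + (-5)·1/6 + (-8)·1/4 + (-11)·1/12 + (-14)·1/3
 = (-1/3) + (-5/6) + (-2) + (-11/12) + (-14/3)
 = -35/4

-8.75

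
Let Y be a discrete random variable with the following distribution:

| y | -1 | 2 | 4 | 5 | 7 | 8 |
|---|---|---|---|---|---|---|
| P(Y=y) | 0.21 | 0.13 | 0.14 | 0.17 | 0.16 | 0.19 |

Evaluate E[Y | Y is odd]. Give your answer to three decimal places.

3.259

P(Y is odd) = 0.21 + 0.17 + 0.16 = 0.54.
E[Y | Y is odd] = [(-1)·0.21 + 5·0.17 + 7·0.16] / 0.54
 = 1.76 / 0.54
 = 88/27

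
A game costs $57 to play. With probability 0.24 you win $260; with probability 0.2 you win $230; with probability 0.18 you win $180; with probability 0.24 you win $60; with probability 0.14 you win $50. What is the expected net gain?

105.2

E[payout] = 260·0.24 + 230·0.2 + 180·0.18 + 60·0.24 + 50·0.14
 = 62.4 + 46 + 32.4 + 14.4 + 7
 = 162.2
Net = 162.2 - 57 = 105.2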